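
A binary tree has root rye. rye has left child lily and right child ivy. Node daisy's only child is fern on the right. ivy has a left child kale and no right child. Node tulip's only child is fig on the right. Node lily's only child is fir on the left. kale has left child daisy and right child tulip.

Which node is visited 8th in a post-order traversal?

ivy

Post-order visits the left subtree, then the right subtree, then the node.
At rye: go left to lily.
  At lily: go left to fir.
    fir is a leaf — visit fir.
  At lily: no right child.
  Visit lily.
At rye: go right to ivy.
  At ivy: go left to kale.
    At kale: go left to daisy.
      At daisy: no left child.
      At daisy: go right to fern.
        fern is a leaf — visit fern.
      Visit daisy.
    At kale: go right to tulip.
      At tulip: no left child.
      At tulip: go right to fig.
        fig is a leaf — visit fig.
      Visit tulip.
    Visit kale.
  At ivy: no right child.
  Visit ivy.
Visit rye.
Full post-order sequence: fir, lily, fern, daisy, fig, tulip, kale, ivy, rye.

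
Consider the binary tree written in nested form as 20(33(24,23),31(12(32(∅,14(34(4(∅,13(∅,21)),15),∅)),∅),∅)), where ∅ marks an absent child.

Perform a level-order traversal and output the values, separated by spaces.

Level-order visits nodes level by level from the root, left to right within each level.
Level 0: 20
Level 1: 33, 31
Level 2: 24, 23, 12
Level 3: 32
Level 4: 14
Level 5: 34
Level 6: 4, 15
Level 7: 13
Level 8: 21

20 33 31 24 23 12 32 14 34 4 15 13 21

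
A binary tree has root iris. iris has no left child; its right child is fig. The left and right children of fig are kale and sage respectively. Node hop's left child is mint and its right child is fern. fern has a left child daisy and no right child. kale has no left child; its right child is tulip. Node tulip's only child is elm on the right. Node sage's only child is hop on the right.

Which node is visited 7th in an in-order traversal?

mint

In-order visits the left subtree, then the node, then the right subtree.
At iris: no left child.
Visit iris.
At iris: go right to fig.
  At fig: go left to kale.
    At kale: no left child.
    Visit kale.
    At kale: go right to tulip.
      At tulip: no left child.
      Visit tulip.
      At tulip: go right to elm.
        elm is a leaf — visit elm.
  Visit fig.
  At fig: go right to sage.
    At sage: no left child.
    Visit sage.
    At sage: go right to hop.
      At hop: go left to mint.
        mint is a leaf — visit mint.
      Visit hop.
      At hop: go right to fern.
        At fern: go left to daisy.
          daisy is a leaf — visit daisy.
        Visit fern.
        At fern: no right child.
Full in-order sequence: iris, kale, tulip, elm, fig, sage, mint, hop, daisy, fern.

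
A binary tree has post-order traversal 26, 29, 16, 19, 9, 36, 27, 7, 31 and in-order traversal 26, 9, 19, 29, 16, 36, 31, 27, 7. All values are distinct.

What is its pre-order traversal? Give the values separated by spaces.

31 36 9 26 19 16 29 7 27

The last element of post-order is the root; it splits in-order into left and right subtrees.
Root 31: left subtree has 6 nodes {26, 9, 19, 29, 16, 36}, right has 2 {27, 7}.
  Root 36: left subtree has 5 nodes {26, 9, 19, 29, 16}, right has 0 { }.
    Root 9: left subtree has 1 node {26}, right has 3 {19, 29, 16}.
      Root 19: left subtree has 0 nodes { }, right has 2 {29, 16}.
        Root 16: left subtree has 1 node {29}, right has 0 { }.
  Root 7: left subtree has 1 node {27}, right has 0 { }.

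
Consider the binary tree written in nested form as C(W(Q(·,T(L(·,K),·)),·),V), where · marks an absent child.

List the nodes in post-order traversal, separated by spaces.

Post-order visits the left subtree, then the right subtree, then the node.
At C: go left to W.
  At W: go left to Q.
    At Q: no left child.
    At Q: go right to T.
      At T: go left to L.
        At L: no left child.
        At L: go right to K.
          K is a leaf — visit K.
        Visit L.
      At T: no right child.
      Visit T.
    Visit Q.
  At W: no right child.
  Visit W.
At C: go right to V.
  V is a leaf — visit V.
Visit C.

K L T Q W V C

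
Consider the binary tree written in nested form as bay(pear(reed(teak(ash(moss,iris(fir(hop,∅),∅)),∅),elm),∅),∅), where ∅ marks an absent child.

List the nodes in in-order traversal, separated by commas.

moss, ash, hop, fir, iris, teak, reed, elm, pear, bay

In-order visits the left subtree, then the node, then the right subtree.
At bay: go left to pear.
  At pear: go left to reed.
    At reed: go left to teak.
      At teak: go left to ash.
        At ash: go left to moss.
          moss is a leaf — visit moss.
        Visit ash.
        At ash: go right to iris.
          At iris: go left to fir.
            At fir: go left to hop.
              hop is a leaf — visit hop.
            Visit fir.
            At fir: no right child.
          Visit iris.
          At iris: no right child.
      Visit teak.
      At teak: no right child.
    Visit reed.
    At reed: go right to elm.
      elm is a leaf — visit elm.
  Visit pear.
  At pear: no right child.
Visit bay.
At bay: no right child.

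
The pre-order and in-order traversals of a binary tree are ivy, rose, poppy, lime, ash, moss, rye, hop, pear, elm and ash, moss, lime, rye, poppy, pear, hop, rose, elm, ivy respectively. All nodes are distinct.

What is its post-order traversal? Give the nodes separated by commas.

The first element of pre-order is the root; it splits in-order into left and right subtrees.
Root ivy: left subtree has 9 nodes {ash, moss, lime, rye, poppy, pear, hop, rose, elm}, right has 0 { }.
  Root rose: left subtree has 7 nodes {ash, moss, lime, rye, poppy, pear, hop}, right has 1 {elm}.
    Root poppy: left subtree has 4 nodes {ash, moss, lime, rye}, right has 2 {pear, hop}.
      Root lime: left subtree has 2 nodes {ash, moss}, right has 1 {rye}.
        Root ash: left subtree has 0 nodes { }, right has 1 {moss}.
      Root hop: left subtree has 1 node {pear}, right has 0 { }.

moss, ash, rye, lime, pear, hop, poppy, elm, rose, ivy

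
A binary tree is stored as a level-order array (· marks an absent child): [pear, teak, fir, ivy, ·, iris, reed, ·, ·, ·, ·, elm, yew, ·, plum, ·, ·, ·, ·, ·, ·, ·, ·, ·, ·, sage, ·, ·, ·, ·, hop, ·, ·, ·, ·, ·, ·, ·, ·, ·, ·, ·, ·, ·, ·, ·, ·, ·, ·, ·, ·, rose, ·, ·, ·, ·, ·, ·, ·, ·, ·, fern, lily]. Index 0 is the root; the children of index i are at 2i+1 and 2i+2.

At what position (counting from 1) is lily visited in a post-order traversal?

Post-order visits the left subtree, then the right subtree, then the node.
At pear: go left to teak.
  At teak: go left to ivy.
    ivy is a leaf — visit ivy.
  At teak: no right child.
  Visit teak.
At pear: go right to fir.
  At fir: go left to iris.
    At iris: go left to elm.
      elm is a leaf — visit elm.
    At iris: go right to yew.
      At yew: go left to sage.
        At sage: go left to rose.
          rose is a leaf — visit rose.
        At sage: no right child.
        Visit sage.
      At yew: no right child.
      Visit yew.
    Visit iris.
  At fir: go right to reed.
    At reed: no left child.
    At reed: go right to plum.
      At plum: no left child.
      At plum: go right to hop.
        At hop: go left to fern.
          fern is a leaf — visit fern.
        At hop: go right to lily.
          lily is a leaf — visit lily.
        Visit hop.
      Visit plum.
    Visit reed.
  Visit fir.
Visit pear.
Full post-order sequence: ivy, teak, elm, rose, sage, yew, iris, fern, lily, hop, plum, reed, fir, pear.

9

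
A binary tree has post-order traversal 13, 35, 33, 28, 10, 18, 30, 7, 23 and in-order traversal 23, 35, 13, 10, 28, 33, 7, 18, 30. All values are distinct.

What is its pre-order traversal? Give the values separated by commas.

The last element of post-order is the root; it splits in-order into left and right subtrees.
Root 23: left subtree has 0 nodes { }, right has 8 {35, 13, 10, 28, 33, 7, 18, 30}.
  Root 7: left subtree has 5 nodes {35, 13, 10, 28, 33}, right has 2 {18, 30}.
    Root 10: left subtree has 2 nodes {35, 13}, right has 2 {28, 33}.
      Root 35: left subtree has 0 nodes { }, right has 1 {13}.
      Root 28: left subtree has 0 nodes { }, right has 1 {33}.
    Root 30: left subtree has 1 node {18}, right has 0 { }.

23, 7, 10, 35, 13, 28, 33, 30, 18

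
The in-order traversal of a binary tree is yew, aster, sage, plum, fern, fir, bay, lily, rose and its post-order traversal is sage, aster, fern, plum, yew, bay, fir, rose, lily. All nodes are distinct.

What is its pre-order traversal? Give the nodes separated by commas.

lily, fir, yew, plum, aster, sage, fern, bay, rose

The last element of post-order is the root; it splits in-order into left and right subtrees.
Root lily: left subtree has 7 nodes {yew, aster, sage, plum, fern, fir, bay}, right has 1 {rose}.
  Root fir: left subtree has 5 nodes {yew, aster, sage, plum, fern}, right has 1 {bay}.
    Root yew: left subtree has 0 nodes { }, right has 4 {aster, sage, plum, fern}.
      Root plum: left subtree has 2 nodes {aster, sage}, right has 1 {fern}.
        Root aster: left subtree has 0 nodes { }, right has 1 {sage}.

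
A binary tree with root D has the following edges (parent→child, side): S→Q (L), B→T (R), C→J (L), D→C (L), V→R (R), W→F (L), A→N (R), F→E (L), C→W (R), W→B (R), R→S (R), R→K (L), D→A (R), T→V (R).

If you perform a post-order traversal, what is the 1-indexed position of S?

6

Post-order visits the left subtree, then the right subtree, then the node.
At D: go left to C.
  At C: go left to J.
    J is a leaf — visit J.
  At C: go right to W.
    At W: go left to F.
      At F: go left to E.
        E is a leaf — visit E.
      At F: no right child.
      Visit F.
    At W: go right to B.
      At B: no left child.
      At B: go right to T.
        At T: no left child.
        At T: go right to V.
          At V: no left child.
          At V: go right to R.
            At R: go left to K.
              K is a leaf — visit K.
            At R: go right to S.
              At S: go left to Q.
                Q is a leaf — visit Q.
              At S: no right child.
              Visit S.
            Visit R.
          Visit V.
        Visit T.
      Visit B.
    Visit W.
  Visit C.
At D: go right to A.
  At A: no left child.
  At A: go right to N.
    N is a leaf — visit N.
  Visit A.
Visit D.
Full post-order sequence: J, E, F, K, Q, S, R, V, T, B, W, C, N, A, D.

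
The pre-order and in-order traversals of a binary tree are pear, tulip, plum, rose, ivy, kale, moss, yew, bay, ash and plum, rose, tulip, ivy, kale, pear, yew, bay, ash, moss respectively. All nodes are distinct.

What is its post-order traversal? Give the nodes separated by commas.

rose, plum, kale, ivy, tulip, ash, bay, yew, moss, pear

The first element of pre-order is the root; it splits in-order into left and right subtrees.
Root pear: left subtree has 5 nodes {plum, rose, tulip, ivy, kale}, right has 4 {yew, bay, ash, moss}.
  Root tulip: left subtree has 2 nodes {plum, rose}, right has 2 {ivy, kale}.
    Root plum: left subtree has 0 nodes { }, right has 1 {rose}.
    Root ivy: left subtree has 0 nodes { }, right has 1 {kale}.
  Root moss: left subtree has 3 nodes {yew, bay, ash}, right has 0 { }.
    Root yew: left subtree has 0 nodes { }, right has 2 {bay, ash}.
      Root bay: left subtree has 0 nodes { }, right has 1 {ash}.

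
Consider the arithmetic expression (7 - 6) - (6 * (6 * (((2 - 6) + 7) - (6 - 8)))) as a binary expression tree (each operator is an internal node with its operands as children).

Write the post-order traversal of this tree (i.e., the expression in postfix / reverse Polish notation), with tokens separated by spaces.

Post-order on an expression tree gives postfix notation: for each operator, emit left operand, right operand, then the operator.

7 6 - 6 6 2 6 - 7 + 6 8 - - * * -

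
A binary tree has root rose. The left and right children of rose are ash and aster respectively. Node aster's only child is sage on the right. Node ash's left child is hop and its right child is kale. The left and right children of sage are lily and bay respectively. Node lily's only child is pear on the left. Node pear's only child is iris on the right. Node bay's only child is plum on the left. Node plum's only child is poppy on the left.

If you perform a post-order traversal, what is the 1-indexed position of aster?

Post-order visits the left subtree, then the right subtree, then the node.
At rose: go left to ash.
  At ash: go left to hop.
    hop is a leaf — visit hop.
  At ash: go right to kale.
    kale is a leaf — visit kale.
  Visit ash.
At rose: go right to aster.
  At aster: no left child.
  At aster: go right to sage.
    At sage: go left to lily.
      At lily: go left to pear.
        At pear: no left child.
        At pear: go right to iris.
          iris is a leaf — visit iris.
        Visit pear.
      At lily: no right child.
      Visit lily.
    At sage: go right to bay.
      At bay: go left to plum.
        At plum: go left to poppy.
          poppy is a leaf — visit poppy.
        At plum: no right child.
        Visit plum.
      At bay: no right child.
      Visit bay.
    Visit sage.
  Visit aster.
Visit rose.
Full post-order sequence: hop, kale, ash, iris, pear, lily, poppy, plum, bay, sage, aster, rose.

11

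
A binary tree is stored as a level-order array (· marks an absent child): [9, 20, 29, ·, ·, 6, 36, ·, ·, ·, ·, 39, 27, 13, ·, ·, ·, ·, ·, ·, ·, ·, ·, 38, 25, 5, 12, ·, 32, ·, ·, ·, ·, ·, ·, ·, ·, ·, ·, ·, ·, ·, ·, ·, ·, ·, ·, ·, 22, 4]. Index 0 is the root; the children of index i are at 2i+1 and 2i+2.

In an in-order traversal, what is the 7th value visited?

25

In-order visits the left subtree, then the node, then the right subtree.
At 9: go left to 20.
  20 is a leaf — visit 20.
Visit 9.
At 9: go right to 29.
  At 29: go left to 6.
    At 6: go left to 39.
      At 39: go left to 38.
        At 38: no left child.
        Visit 38.
        At 38: go right to 22.
          22 is a leaf — visit 22.
      Visit 39.
      At 39: go right to 25.
        At 25: go left to 4.
          4 is a leaf — visit 4.
        Visit 25.
        At 25: no right child.
    Visit 6.
    At 6: go right to 27.
      At 27: go left to 5.
        5 is a leaf — visit 5.
      Visit 27.
      At 27: go right to 12.
        12 is a leaf — visit 12.
  Visit 29.
  At 29: go right to 36.
    At 36: go left to 13.
      At 13: no left child.
      Visit 13.
      At 13: go right to 32.
        32 is a leaf — visit 32.
    Visit 36.
    At 36: no right child.
Full in-order sequence: 20, 9, 38, 22, 39, 4, 25, 6, 5, 27, 12, 29, 13, 32, 36.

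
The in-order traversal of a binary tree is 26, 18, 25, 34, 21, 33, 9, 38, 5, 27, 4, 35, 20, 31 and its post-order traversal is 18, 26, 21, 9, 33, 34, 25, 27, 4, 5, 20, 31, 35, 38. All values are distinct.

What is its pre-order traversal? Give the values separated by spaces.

The last element of post-order is the root; it splits in-order into left and right subtrees.
Root 38: left subtree has 7 nodes {26, 18, 25, 34, 21, 33, 9}, right has 6 {5, 27, 4, 35, 20, 31}.
  Root 25: left subtree has 2 nodes {26, 18}, right has 4 {34, 21, 33, 9}.
    Root 26: left subtree has 0 nodes { }, right has 1 {18}.
    Root 34: left subtree has 0 nodes { }, right has 3 {21, 33, 9}.
      Root 33: left subtree has 1 node {21}, right has 1 {9}.
  Root 35: left subtree has 3 nodes {5, 27, 4}, right has 2 {20, 31}.
    Root 5: left subtree has 0 nodes { }, right has 2 {27, 4}.
      Root 4: left subtree has 1 node {27}, right has 0 { }.
    Root 31: left subtree has 1 node {20}, right has 0 { }.

38 25 26 18 34 33 21 9 35 5 4 27 31 20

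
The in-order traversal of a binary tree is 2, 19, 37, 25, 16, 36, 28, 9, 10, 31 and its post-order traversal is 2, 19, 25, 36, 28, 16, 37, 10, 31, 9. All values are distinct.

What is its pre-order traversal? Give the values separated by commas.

The last element of post-order is the root; it splits in-order into left and right subtrees.
Root 9: left subtree has 7 nodes {2, 19, 37, 25, 16, 36, 28}, right has 2 {10, 31}.
  Root 37: left subtree has 2 nodes {2, 19}, right has 4 {25, 16, 36, 28}.
    Root 19: left subtree has 1 node {2}, right has 0 { }.
    Root 16: left subtree has 1 node {25}, right has 2 {36, 28}.
      Root 28: left subtree has 1 node {36}, right has 0 { }.
  Root 31: left subtree has 1 node {10}, right has 0 { }.

9, 37, 19, 2, 16, 25, 28, 36, 31, 10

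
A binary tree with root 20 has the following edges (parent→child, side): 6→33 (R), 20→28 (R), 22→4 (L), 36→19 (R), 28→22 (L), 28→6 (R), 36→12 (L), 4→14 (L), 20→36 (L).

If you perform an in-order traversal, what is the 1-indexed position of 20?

In-order visits the left subtree, then the node, then the right subtree.
At 20: go left to 36.
  At 36: go left to 12.
    12 is a leaf — visit 12.
  Visit 36.
  At 36: go right to 19.
    19 is a leaf — visit 19.
Visit 20.
At 20: go right to 28.
  At 28: go left to 22.
    At 22: go left to 4.
      At 4: go left to 14.
        14 is a leaf — visit 14.
      Visit 4.
      At 4: no right child.
    Visit 22.
    At 22: no right child.
  Visit 28.
  At 28: go right to 6.
    At 6: no left child.
    Visit 6.
    At 6: go right to 33.
      33 is a leaf — visit 33.
Full in-order sequence: 12, 36, 19, 20, 14, 4, 22, 28, 6, 33.

4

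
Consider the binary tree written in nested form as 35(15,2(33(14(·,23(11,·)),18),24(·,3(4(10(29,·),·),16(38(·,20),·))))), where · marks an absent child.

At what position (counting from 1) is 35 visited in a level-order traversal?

Level-order visits nodes level by level from the root, left to right within each level.
Level 0: 35
Level 1: 15, 2
Level 2: 33, 24
Level 3: 14, 18, 3
Level 4: 23, 4, 16
Level 5: 11, 10, 38
Level 6: 29, 20
Full level-order sequence: 35, 15, 2, 33, 24, 14, 18, 3, 23, 4, 16, 11, 10, 38, 29, 20.

1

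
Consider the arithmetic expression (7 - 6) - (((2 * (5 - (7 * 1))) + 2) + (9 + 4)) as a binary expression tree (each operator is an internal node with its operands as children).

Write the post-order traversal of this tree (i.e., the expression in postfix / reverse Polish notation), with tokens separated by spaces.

7 6 - 2 5 7 1 * - * 2 + 9 4 + + -

Post-order on an expression tree gives postfix notation: for each operator, emit left operand, right operand, then the operator.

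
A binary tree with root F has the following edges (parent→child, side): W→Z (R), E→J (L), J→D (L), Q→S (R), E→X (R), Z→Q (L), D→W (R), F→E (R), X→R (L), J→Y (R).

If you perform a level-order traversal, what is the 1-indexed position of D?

5

Level-order visits nodes level by level from the root, left to right within each level.
Level 0: F
Level 1: E
Level 2: J, X
Level 3: D, Y, R
Level 4: W
Level 5: Z
Level 6: Q
Level 7: S
Full level-order sequence: F, E, J, X, D, Y, R, W, Z, Q, S.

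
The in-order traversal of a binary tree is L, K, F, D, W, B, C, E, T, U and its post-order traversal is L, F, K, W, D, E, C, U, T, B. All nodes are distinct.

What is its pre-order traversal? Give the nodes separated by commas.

The last element of post-order is the root; it splits in-order into left and right subtrees.
Root B: left subtree has 5 nodes {L, K, F, D, W}, right has 4 {C, E, T, U}.
  Root D: left subtree has 3 nodes {L, K, F}, right has 1 {W}.
    Root K: left subtree has 1 node {L}, right has 1 {F}.
  Root T: left subtree has 2 nodes {C, E}, right has 1 {U}.
    Root C: left subtree has 0 nodes { }, right has 1 {E}.

B, D, K, L, F, W, T, C, E, U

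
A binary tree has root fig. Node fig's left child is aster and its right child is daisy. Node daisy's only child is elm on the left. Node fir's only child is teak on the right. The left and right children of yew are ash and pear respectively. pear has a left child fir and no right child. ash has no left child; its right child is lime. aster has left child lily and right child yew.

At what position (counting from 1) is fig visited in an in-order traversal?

In-order visits the left subtree, then the node, then the right subtree.
At fig: go left to aster.
  At aster: go left to lily.
    lily is a leaf — visit lily.
  Visit aster.
  At aster: go right to yew.
    At yew: go left to ash.
      At ash: no left child.
      Visit ash.
      At ash: go right to lime.
        lime is a leaf — visit lime.
    Visit yew.
    At yew: go right to pear.
      At pear: go left to fir.
        At fir: no left child.
        Visit fir.
        At fir: go right to teak.
          teak is a leaf — visit teak.
      Visit pear.
      At pear: no right child.
Visit fig.
At fig: go right to daisy.
  At daisy: go left to elm.
    elm is a leaf — visit elm.
  Visit daisy.
  At daisy: no right child.
Full in-order sequence: lily, aster, ash, lime, yew, fir, teak, pear, fig, elm, daisy.

9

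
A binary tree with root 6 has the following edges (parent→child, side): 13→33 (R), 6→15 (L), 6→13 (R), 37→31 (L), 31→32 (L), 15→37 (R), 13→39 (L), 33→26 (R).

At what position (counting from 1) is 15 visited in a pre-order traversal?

2

Pre-order visits the node, then its left subtree, then its right subtree.
Visit 6.
At 6: go left to 15.
  Visit 15.
  At 15: no left child.
  At 15: go right to 37.
    Visit 37.
    At 37: go left to 31.
      Visit 31.
      At 31: go left to 32.
        32 is a leaf — visit 32.
      At 31: no right child.
    At 37: no right child.
At 6: go right to 13.
  Visit 13.
  At 13: go left to 39.
    39 is a leaf — visit 39.
  At 13: go right to 33.
    Visit 33.
    At 33: no left child.
    At 33: go right to 26.
      26 is a leaf — visit 26.
Full pre-order sequence: 6, 15, 37, 31, 32, 13, 39, 33, 26.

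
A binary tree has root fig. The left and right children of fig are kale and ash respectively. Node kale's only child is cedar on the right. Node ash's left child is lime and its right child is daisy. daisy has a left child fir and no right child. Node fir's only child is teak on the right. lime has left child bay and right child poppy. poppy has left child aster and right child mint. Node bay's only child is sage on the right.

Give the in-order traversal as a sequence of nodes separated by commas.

kale, cedar, fig, bay, sage, lime, aster, poppy, mint, ash, fir, teak, daisy

In-order visits the left subtree, then the node, then the right subtree.
At fig: go left to kale.
  At kale: no left child.
  Visit kale.
  At kale: go right to cedar.
    cedar is a leaf — visit cedar.
Visit fig.
At fig: go right to ash.
  At ash: go left to lime.
    At lime: go left to bay.
      At bay: no left child.
      Visit bay.
      At bay: go right to sage.
        sage is a leaf — visit sage.
    Visit lime.
    At lime: go right to poppy.
      At poppy: go left to aster.
        aster is a leaf — visit aster.
      Visit poppy.
      At poppy: go right to mint.
        mint is a leaf — visit mint.
  Visit ash.
  At ash: go right to daisy.
    At daisy: go left to fir.
      At fir: no left child.
      Visit fir.
      At fir: go right to teak.
        teak is a leaf — visit teak.
    Visit daisy.
    At daisy: no right child.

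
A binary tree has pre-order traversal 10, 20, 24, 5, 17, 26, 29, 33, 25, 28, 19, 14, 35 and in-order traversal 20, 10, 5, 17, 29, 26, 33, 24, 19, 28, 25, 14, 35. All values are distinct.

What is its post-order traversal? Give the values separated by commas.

20, 29, 33, 26, 17, 5, 19, 28, 35, 14, 25, 24, 10

The first element of pre-order is the root; it splits in-order into left and right subtrees.
Root 10: left subtree has 1 node {20}, right has 11 {5, 17, 29, 26, 33, 24, 19, 28, 25, 14, 35}.
  Root 24: left subtree has 5 nodes {5, 17, 29, 26, 33}, right has 5 {19, 28, 25, 14, 35}.
    Root 5: left subtree has 0 nodes { }, right has 4 {17, 29, 26, 33}.
      Root 17: left subtree has 0 nodes { }, right has 3 {29, 26, 33}.
        Root 26: left subtree has 1 node {29}, right has 1 {33}.
    Root 25: left subtree has 2 nodes {19, 28}, right has 2 {14, 35}.
      Root 28: left subtree has 1 node {19}, right has 0 { }.
      Root 14: left subtree has 0 nodes { }, right has 1 {35}.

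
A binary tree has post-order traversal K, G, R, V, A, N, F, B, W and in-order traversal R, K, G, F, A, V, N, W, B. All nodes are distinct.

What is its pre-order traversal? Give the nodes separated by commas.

W, F, R, G, K, N, A, V, B

The last element of post-order is the root; it splits in-order into left and right subtrees.
Root W: left subtree has 7 nodes {R, K, G, F, A, V, N}, right has 1 {B}.
  Root F: left subtree has 3 nodes {R, K, G}, right has 3 {A, V, N}.
    Root R: left subtree has 0 nodes { }, right has 2 {K, G}.
      Root G: left subtree has 1 node {K}, right has 0 { }.
    Root N: left subtree has 2 nodes {A, V}, right has 0 { }.
      Root A: left subtree has 0 nodes { }, right has 1 {V}.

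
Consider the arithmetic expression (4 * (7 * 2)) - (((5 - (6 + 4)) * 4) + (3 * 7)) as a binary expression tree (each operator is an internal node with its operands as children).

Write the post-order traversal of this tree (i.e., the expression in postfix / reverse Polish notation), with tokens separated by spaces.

Post-order on an expression tree gives postfix notation: for each operator, emit left operand, right operand, then the operator.

4 7 2 * * 5 6 4 + - 4 * 3 7 * + -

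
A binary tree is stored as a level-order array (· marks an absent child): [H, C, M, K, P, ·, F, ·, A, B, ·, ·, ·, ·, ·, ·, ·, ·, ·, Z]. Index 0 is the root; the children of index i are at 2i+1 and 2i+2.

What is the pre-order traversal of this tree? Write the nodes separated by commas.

H, C, K, A, P, B, Z, M, F

Pre-order visits the node, then its left subtree, then its right subtree.
Visit H.
At H: go left to C.
  Visit C.
  At C: go left to K.
    Visit K.
    At K: no left child.
    At K: go right to A.
      A is a leaf — visit A.
  At C: go right to P.
    Visit P.
    At P: go left to B.
      Visit B.
      At B: go left to Z.
        Z is a leaf — visit Z.
      At B: no right child.
    At P: no right child.
At H: go right to M.
  Visit M.
  At M: no left child.
  At M: go right to F.
    F is a leaf — visit F.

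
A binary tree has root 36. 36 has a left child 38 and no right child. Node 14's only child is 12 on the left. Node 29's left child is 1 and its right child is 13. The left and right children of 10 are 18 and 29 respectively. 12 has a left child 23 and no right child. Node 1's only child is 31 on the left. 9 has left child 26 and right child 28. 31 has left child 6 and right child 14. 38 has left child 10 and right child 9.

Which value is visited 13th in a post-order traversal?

Post-order visits the left subtree, then the right subtree, then the node.
At 36: go left to 38.
  At 38: go left to 10.
    At 10: go left to 18.
      18 is a leaf — visit 18.
    At 10: go right to 29.
      At 29: go left to 1.
        At 1: go left to 31.
          At 31: go left to 6.
            6 is a leaf — visit 6.
          At 31: go right to 14.
            At 14: go left to 12.
              At 12: go left to 23.
                23 is a leaf — visit 23.
              At 12: no right child.
              Visit 12.
            At 14: no right child.
            Visit 14.
          Visit 31.
        At 1: no right child.
        Visit 1.
      At 29: go right to 13.
        13 is a leaf — visit 13.
      Visit 29.
    Visit 10.
  At 38: go right to 9.
    At 9: go left to 26.
      26 is a leaf — visit 26.
    At 9: go right to 28.
      28 is a leaf — visit 28.
    Visit 9.
  Visit 38.
At 36: no right child.
Visit 36.
Full post-order sequence: 18, 6, 23, 12, 14, 31, 1, 13, 29, 10, 26, 28, 9, 38, 36.

9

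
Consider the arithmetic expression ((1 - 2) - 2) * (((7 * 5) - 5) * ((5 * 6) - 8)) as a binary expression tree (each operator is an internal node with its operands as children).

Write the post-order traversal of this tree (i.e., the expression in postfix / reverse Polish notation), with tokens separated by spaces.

Post-order on an expression tree gives postfix notation: for each operator, emit left operand, right operand, then the operator.

1 2 - 2 - 7 5 * 5 - 5 6 * 8 - * *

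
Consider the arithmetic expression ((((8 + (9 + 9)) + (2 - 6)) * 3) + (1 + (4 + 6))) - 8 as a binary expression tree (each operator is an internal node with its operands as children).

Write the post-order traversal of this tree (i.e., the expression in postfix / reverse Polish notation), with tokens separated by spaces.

Post-order on an expression tree gives postfix notation: for each operator, emit left operand, right operand, then the operator.

8 9 9 + + 2 6 - + 3 * 1 4 6 + + + 8 -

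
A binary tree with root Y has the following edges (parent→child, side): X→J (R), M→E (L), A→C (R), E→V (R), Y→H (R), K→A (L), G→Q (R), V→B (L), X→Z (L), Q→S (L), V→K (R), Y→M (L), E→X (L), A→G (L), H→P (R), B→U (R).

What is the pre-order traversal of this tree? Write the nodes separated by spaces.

Pre-order visits the node, then its left subtree, then its right subtree.
Visit Y.
At Y: go left to M.
  Visit M.
  At M: go left to E.
    Visit E.
    At E: go left to X.
      Visit X.
      At X: go left to Z.
        Z is a leaf — visit Z.
      At X: go right to J.
        J is a leaf — visit J.
    At E: go right to V.
      Visit V.
      At V: go left to B.
        Visit B.
        At B: no left child.
        At B: go right to U.
          U is a leaf — visit U.
      At V: go right to K.
        Visit K.
        At K: go left to A.
          Visit A.
          At A: go left to G.
            Visit G.
            At G: no left child.
            At G: go right to Q.
              Visit Q.
              At Q: go left to S.
                S is a leaf — visit S.
              At Q: no right child.
          At A: go right to C.
            C is a leaf — visit C.
        At K: no right child.
  At M: no right child.
At Y: go right to H.
  Visit H.
  At H: no left child.
  At H: go right to P.
    P is a leaf — visit P.

Y M E X Z J V B U K A G Q S C H P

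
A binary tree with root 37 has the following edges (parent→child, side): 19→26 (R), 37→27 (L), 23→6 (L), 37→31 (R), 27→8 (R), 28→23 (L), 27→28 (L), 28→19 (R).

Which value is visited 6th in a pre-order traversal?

Pre-order visits the node, then its left subtree, then its right subtree.
Visit 37.
At 37: go left to 27.
  Visit 27.
  At 27: go left to 28.
    Visit 28.
    At 28: go left to 23.
      Visit 23.
      At 23: go left to 6.
        6 is a leaf — visit 6.
      At 23: no right child.
    At 28: go right to 19.
      Visit 19.
      At 19: no left child.
      At 19: go right to 26.
        26 is a leaf — visit 26.
  At 27: go right to 8.
    8 is a leaf — visit 8.
At 37: go right to 31.
  31 is a leaf — visit 31.
Full pre-order sequence: 37, 27, 28, 23, 6, 19, 26, 8, 31.

19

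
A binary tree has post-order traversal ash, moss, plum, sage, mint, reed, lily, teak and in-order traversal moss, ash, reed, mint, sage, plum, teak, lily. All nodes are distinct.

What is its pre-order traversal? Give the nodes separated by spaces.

teak reed moss ash mint sage plum lily

The last element of post-order is the root; it splits in-order into left and right subtrees.
Root teak: left subtree has 6 nodes {moss, ash, reed, mint, sage, plum}, right has 1 {lily}.
  Root reed: left subtree has 2 nodes {moss, ash}, right has 3 {mint, sage, plum}.
    Root moss: left subtree has 0 nodes { }, right has 1 {ash}.
    Root mint: left subtree has 0 nodes { }, right has 2 {sage, plum}.
      Root sage: left subtree has 0 nodes { }, right has 1 {plum}.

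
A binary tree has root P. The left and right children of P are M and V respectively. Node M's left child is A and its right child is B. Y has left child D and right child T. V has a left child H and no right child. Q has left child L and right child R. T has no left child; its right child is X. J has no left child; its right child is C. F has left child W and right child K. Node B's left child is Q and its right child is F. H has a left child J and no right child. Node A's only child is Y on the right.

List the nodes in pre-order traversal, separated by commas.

Pre-order visits the node, then its left subtree, then its right subtree.
Visit P.
At P: go left to M.
  Visit M.
  At M: go left to A.
    Visit A.
    At A: no left child.
    At A: go right to Y.
      Visit Y.
      At Y: go left to D.
        D is a leaf — visit D.
      At Y: go right to T.
        Visit T.
        At T: no left child.
        At T: go right to X.
          X is a leaf — visit X.
  At M: go right to B.
    Visit B.
    At B: go left to Q.
      Visit Q.
      At Q: go left to L.
        L is a leaf — visit L.
      At Q: go right to R.
        R is a leaf — visit R.
    At B: go right to F.
      Visit F.
      At F: go left to W.
        W is a leaf — visit W.
      At F: go right to K.
        K is a leaf — visit K.
At P: go right to V.
  Visit V.
  At V: go left to H.
    Visit H.
    At H: go left to J.
      Visit J.
      At J: no left child.
      At J: go right to C.
        C is a leaf — visit C.
    At H: no right child.
  At V: no right child.

P, M, A, Y, D, T, X, B, Q, L, R, F, W, K, V, H, J, C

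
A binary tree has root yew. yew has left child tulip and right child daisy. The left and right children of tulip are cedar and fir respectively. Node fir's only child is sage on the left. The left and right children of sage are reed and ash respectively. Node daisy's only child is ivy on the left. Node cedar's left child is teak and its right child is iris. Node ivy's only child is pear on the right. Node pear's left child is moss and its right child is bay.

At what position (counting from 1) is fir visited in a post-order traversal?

7

Post-order visits the left subtree, then the right subtree, then the node.
At yew: go left to tulip.
  At tulip: go left to cedar.
    At cedar: go left to teak.
      teak is a leaf — visit teak.
    At cedar: go right to iris.
      iris is a leaf — visit iris.
    Visit cedar.
  At tulip: go right to fir.
    At fir: go left to sage.
      At sage: go left to reed.
        reed is a leaf — visit reed.
      At sage: go right to ash.
        ash is a leaf — visit ash.
      Visit sage.
    At fir: no right child.
    Visit fir.
  Visit tulip.
At yew: go right to daisy.
  At daisy: go left to ivy.
    At ivy: no left child.
    At ivy: go right to pear.
      At pear: go left to moss.
        moss is a leaf — visit moss.
      At pear: go right to bay.
        bay is a leaf — visit bay.
      Visit pear.
    Visit ivy.
  At daisy: no right child.
  Visit daisy.
Visit yew.
Full post-order sequence: teak, iris, cedar, reed, ash, sage, fir, tulip, moss, bay, pear, ivy, daisy, yew.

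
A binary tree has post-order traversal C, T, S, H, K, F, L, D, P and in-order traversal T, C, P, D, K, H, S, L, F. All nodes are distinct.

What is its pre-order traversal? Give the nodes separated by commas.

The last element of post-order is the root; it splits in-order into left and right subtrees.
Root P: left subtree has 2 nodes {T, C}, right has 6 {D, K, H, S, L, F}.
  Root T: left subtree has 0 nodes { }, right has 1 {C}.
  Root D: left subtree has 0 nodes { }, right has 5 {K, H, S, L, F}.
    Root L: left subtree has 3 nodes {K, H, S}, right has 1 {F}.
      Root K: left subtree has 0 nodes { }, right has 2 {H, S}.
        Root H: left subtree has 0 nodes { }, right has 1 {S}.

P, T, C, D, L, K, H, S, F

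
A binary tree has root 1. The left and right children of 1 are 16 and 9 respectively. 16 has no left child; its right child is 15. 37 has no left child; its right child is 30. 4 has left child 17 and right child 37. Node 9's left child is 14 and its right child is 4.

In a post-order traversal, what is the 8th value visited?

Post-order visits the left subtree, then the right subtree, then the node.
At 1: go left to 16.
  At 16: no left child.
  At 16: go right to 15.
    15 is a leaf — visit 15.
  Visit 16.
At 1: go right to 9.
  At 9: go left to 14.
    14 is a leaf — visit 14.
  At 9: go right to 4.
    At 4: go left to 17.
      17 is a leaf — visit 17.
    At 4: go right to 37.
      At 37: no left child.
      At 37: go right to 30.
        30 is a leaf — visit 30.
      Visit 37.
    Visit 4.
  Visit 9.
Visit 1.
Full post-order sequence: 15, 16, 14, 17, 30, 37, 4, 9, 1.

9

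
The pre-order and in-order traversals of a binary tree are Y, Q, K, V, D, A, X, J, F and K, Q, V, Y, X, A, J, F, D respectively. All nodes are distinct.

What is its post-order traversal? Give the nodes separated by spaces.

The first element of pre-order is the root; it splits in-order into left and right subtrees.
Root Y: left subtree has 3 nodes {K, Q, V}, right has 5 {X, A, J, F, D}.
  Root Q: left subtree has 1 node {K}, right has 1 {V}.
  Root D: left subtree has 4 nodes {X, A, J, F}, right has 0 { }.
    Root A: left subtree has 1 node {X}, right has 2 {J, F}.
      Root J: left subtree has 0 nodes { }, right has 1 {F}.

K V Q X F J A D Y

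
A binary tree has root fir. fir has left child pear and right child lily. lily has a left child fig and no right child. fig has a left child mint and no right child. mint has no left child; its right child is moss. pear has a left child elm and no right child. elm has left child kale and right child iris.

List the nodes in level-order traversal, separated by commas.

fir, pear, lily, elm, fig, kale, iris, mint, moss

Level-order visits nodes level by level from the root, left to right within each level.
Level 0: fir
Level 1: pear, lily
Level 2: elm, fig
Level 3: kale, iris, mint
Level 4: moss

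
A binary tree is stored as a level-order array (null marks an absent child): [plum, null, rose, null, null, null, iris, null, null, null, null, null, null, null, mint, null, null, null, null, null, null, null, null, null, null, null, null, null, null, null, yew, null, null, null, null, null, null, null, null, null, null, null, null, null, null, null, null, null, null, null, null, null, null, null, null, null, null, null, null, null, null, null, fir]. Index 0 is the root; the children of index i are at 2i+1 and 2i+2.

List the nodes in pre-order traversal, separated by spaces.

plum rose iris mint yew fir

Pre-order visits the node, then its left subtree, then its right subtree.
Visit plum.
At plum: no left child.
At plum: go right to rose.
  Visit rose.
  At rose: no left child.
  At rose: go right to iris.
    Visit iris.
    At iris: no left child.
    At iris: go right to mint.
      Visit mint.
      At mint: no left child.
      At mint: go right to yew.
        Visit yew.
        At yew: no left child.
        At yew: go right to fir.
          fir is a leaf — visit fir.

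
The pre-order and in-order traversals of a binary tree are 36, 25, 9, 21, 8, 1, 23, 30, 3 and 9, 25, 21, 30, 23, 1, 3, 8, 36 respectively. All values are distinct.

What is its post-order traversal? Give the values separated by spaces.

The first element of pre-order is the root; it splits in-order into left and right subtrees.
Root 36: left subtree has 8 nodes {9, 25, 21, 30, 23, 1, 3, 8}, right has 0 { }.
  Root 25: left subtree has 1 node {9}, right has 6 {21, 30, 23, 1, 3, 8}.
    Root 21: left subtree has 0 nodes { }, right has 5 {30, 23, 1, 3, 8}.
      Root 8: left subtree has 4 nodes {30, 23, 1, 3}, right has 0 { }.
        Root 1: left subtree has 2 nodes {30, 23}, right has 1 {3}.
          Root 23: left subtree has 1 node {30}, right has 0 { }.

9 30 23 3 1 8 21 25 36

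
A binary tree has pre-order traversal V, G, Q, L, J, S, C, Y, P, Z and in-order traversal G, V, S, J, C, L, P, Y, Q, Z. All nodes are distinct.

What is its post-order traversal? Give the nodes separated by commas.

G, S, C, J, P, Y, L, Z, Q, V

The first element of pre-order is the root; it splits in-order into left and right subtrees.
Root V: left subtree has 1 node {G}, right has 8 {S, J, C, L, P, Y, Q, Z}.
  Root Q: left subtree has 6 nodes {S, J, C, L, P, Y}, right has 1 {Z}.
    Root L: left subtree has 3 nodes {S, J, C}, right has 2 {P, Y}.
      Root J: left subtree has 1 node {S}, right has 1 {C}.
      Root Y: left subtree has 1 node {P}, right has 0 { }.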